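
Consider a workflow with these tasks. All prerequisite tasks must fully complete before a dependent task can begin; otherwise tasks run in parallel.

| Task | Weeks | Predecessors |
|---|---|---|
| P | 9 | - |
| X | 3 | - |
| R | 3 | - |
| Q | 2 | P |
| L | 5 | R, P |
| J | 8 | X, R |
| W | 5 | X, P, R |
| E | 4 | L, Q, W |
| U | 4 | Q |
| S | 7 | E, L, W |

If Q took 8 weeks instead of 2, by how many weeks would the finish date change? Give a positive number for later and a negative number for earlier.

Critical path before the change: P→L→E→S = 9+5+4+7 = 25 giving 25 weeks.
Q is off the critical path — its longest chain is 22 weeks, giving 3 of slack.
The binding chain switches to P→Q→E→S = 9+8+4+7 = 28; finish 28 weeks.
Change in finish: 28 − 25 = +3 weeks.

3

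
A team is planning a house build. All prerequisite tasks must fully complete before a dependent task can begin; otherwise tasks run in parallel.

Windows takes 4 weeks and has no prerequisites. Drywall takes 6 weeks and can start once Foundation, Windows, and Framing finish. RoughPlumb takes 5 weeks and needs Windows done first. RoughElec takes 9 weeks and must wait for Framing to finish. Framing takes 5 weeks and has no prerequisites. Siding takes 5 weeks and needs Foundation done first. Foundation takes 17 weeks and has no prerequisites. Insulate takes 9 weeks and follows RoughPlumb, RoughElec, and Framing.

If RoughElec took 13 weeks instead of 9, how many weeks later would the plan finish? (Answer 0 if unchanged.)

4

Critical path before the change: Framing→RoughElec→Insulate = 5+9+9 = 23 giving 23 weeks.
RoughElec lies on that path, so at 13 weeks the path becomes 27 weeks.
No other chain overtakes it, so the finish is 27 weeks.
Change in finish: 27 − 23 = +4 weeks.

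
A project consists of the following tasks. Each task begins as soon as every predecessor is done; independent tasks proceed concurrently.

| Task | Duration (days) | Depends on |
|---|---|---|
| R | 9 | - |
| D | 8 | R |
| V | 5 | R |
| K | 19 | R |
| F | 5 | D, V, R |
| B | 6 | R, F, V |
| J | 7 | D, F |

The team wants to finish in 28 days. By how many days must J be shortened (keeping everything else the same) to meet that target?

1

Current finish: 29 days; target: 28.
J is on every critical path, so each day cut from J cuts the finish by one (this holds down to a finish of 28).
Need 29 − 28 = 1 day off J → J becomes 6 days, finish becomes 28.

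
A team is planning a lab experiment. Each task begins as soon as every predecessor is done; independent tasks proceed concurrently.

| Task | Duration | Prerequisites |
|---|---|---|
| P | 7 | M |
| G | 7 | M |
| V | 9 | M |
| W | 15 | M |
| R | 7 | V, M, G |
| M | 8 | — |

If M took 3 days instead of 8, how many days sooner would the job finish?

Baseline: M→V→R = 8+9+7 = 24 → 24 days.
Since M is critical, the -5 change carries straight to that chain (now 19 days).
That remains the longest chain; total 19 days.
Change in finish: 19 − 24 = -5 days.

5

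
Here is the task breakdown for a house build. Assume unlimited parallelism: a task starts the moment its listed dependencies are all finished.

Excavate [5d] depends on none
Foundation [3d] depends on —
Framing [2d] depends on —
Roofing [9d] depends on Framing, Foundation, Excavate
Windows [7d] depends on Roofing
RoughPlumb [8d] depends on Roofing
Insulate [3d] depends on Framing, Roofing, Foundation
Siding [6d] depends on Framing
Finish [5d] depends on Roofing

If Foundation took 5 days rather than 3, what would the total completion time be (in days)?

As given, the longest chain is Excavate→Roofing→RoughPlumb = 5+9+8 = 22, so the finish is 22 days.
The longest path through Foundation is only 20 days, so Foundation has float 2.
No other chain overtakes it, so the finish is 22 days.

22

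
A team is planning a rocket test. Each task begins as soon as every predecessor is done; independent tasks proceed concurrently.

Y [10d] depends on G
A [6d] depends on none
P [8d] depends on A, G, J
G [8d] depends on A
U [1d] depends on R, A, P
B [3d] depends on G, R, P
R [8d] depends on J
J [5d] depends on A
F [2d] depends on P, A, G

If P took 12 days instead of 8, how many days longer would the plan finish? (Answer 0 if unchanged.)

4

Baseline: A→G→P→B = 6+8+8+3 = 25 → 25 days.
P is on the critical path; changing it to 12 makes that path 29 days.
That remains the longest chain; total 29 days.
Change in finish: 29 − 25 = +4 days.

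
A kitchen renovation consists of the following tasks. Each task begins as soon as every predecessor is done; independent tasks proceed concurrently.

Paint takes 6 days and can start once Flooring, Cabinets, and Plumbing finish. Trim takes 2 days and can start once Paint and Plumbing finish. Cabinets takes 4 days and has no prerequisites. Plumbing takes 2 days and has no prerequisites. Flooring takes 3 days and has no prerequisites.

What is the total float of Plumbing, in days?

2

The longest chain is Cabinets→Paint→Trim = 4+6+2 = 12; overall finish 12 days.
The longest chain containing Plumbing totals 10 days.
So Plumbing can slip 4 − 2 = 2 days.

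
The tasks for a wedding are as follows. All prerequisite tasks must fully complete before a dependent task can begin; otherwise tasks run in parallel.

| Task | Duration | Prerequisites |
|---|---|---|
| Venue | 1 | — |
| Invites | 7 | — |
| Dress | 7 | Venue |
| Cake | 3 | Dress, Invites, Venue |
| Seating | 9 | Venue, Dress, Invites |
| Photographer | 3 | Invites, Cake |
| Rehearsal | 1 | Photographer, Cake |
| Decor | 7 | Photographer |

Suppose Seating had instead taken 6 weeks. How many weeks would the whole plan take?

21

As given, the longest chain is Venue→Dress→Cake→Photographer→Decor = 1+7+3+3+7 = 21, so the finish is 21 weeks.
Seating is off the critical path — its longest chain is 17 weeks, giving 4 of slack.
That remains the longest chain; total 21 weeks.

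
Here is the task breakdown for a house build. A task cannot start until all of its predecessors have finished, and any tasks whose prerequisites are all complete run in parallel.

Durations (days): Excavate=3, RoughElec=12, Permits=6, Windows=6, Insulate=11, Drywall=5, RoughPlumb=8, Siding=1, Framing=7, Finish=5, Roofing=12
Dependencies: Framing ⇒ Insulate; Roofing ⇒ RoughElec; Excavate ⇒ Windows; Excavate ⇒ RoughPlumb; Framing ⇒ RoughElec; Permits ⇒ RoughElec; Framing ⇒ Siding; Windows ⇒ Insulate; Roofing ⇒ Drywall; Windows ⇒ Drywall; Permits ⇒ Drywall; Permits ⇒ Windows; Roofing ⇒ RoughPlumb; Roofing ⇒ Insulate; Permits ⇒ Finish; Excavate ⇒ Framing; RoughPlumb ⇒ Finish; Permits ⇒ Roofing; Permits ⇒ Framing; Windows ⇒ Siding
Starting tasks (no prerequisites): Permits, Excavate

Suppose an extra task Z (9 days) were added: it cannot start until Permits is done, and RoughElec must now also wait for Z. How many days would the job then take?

Originally the job takes 31 days.
With Z inserted, RoughElec now waits for max(Framing, Permits, Roofing, Z).
New critical path: Permits→Roofing→RoughPlumb→Finish = 6+12+8+5 = 31 ⇒ 31 days.

31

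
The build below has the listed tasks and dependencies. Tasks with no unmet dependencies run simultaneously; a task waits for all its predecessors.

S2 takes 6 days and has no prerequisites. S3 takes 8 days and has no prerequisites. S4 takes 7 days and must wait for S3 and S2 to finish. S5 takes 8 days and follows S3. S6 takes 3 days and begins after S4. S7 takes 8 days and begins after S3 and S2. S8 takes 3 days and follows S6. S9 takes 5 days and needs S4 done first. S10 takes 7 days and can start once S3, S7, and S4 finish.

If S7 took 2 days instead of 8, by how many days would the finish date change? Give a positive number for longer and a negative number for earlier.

-1

As given, the longest chain is S3→S7→S10 = 8+8+7 = 23, so the finish is 23 days.
S7 lies on that path, so at 2 days the path becomes 17 days.
Now S3→S4→S10 = 8+7+7 = 22 is longest, so the finish becomes 22 days.
Change in finish: 22 − 23 = -1 days.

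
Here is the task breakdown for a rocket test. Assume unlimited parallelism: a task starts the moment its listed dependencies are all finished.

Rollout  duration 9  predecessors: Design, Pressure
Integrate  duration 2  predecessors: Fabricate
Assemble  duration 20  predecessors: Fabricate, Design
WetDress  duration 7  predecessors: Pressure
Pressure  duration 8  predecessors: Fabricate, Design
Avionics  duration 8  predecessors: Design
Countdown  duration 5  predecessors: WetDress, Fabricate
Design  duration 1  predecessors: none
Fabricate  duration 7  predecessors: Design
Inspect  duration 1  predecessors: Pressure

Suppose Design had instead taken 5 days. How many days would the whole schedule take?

32

Critical path before the change: Design→Fabricate→Assemble = 1+7+20 = 28 giving 28 days.
Since Design is critical, the +4 change carries straight to that chain (now 32 days).
No other chain overtakes it, so the finish is 32 days.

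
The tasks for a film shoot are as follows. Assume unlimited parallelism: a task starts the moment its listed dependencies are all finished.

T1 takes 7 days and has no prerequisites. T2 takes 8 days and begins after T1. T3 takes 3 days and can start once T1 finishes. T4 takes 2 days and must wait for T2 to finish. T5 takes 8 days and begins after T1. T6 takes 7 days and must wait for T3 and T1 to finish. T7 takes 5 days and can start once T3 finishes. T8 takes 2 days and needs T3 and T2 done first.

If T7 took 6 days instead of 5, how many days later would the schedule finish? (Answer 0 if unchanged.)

0

Critical path before the change: T1→T2→T4 = 7+8+2 = 17 giving 17 days.
T7 has 2 days of float (longest path through it is 15).
No other chain overtakes it, so the finish is 17 days.
Change in finish: 17 − 17 = +0 days.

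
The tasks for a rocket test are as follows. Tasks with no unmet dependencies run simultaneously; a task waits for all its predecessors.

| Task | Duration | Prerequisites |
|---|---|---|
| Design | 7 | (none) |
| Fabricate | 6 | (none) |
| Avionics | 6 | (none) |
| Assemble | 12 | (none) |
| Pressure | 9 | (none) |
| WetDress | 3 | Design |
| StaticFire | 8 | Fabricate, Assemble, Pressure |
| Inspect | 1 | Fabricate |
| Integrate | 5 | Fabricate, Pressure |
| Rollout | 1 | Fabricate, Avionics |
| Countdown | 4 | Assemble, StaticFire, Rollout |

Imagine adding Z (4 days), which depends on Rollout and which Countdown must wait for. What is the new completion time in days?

24

Originally the job takes 24 days.
With Z inserted, Countdown now waits for max(Assemble, StaticFire, Rollout, Z).
New critical path: Assemble→StaticFire→Countdown = 12+8+4 = 24 ⇒ 24 days.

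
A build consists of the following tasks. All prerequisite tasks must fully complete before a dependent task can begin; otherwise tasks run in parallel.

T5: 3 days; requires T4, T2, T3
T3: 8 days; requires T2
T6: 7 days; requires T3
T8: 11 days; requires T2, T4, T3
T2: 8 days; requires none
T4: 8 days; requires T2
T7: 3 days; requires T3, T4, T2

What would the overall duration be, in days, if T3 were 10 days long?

29

The binding path is T2→T3→T8 = 8+8+11 = 27; finish at 27 days.
T3 lies on that path, so at 10 days the path becomes 29 days.
The critical path is still T2→T3→T8; finish is now 29 days.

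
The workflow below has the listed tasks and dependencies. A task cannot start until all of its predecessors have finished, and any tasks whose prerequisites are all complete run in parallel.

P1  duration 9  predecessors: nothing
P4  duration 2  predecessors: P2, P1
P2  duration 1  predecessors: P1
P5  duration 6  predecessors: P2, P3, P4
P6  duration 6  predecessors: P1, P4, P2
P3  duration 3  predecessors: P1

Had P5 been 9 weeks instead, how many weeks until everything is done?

The binding path is P1→P2→P4→P5 = 9+1+2+6 = 18; finish at 18 weeks.
P5 lies on that path, so at 9 weeks the path becomes 21 weeks.
That remains the longest chain; total 21 weeks.

21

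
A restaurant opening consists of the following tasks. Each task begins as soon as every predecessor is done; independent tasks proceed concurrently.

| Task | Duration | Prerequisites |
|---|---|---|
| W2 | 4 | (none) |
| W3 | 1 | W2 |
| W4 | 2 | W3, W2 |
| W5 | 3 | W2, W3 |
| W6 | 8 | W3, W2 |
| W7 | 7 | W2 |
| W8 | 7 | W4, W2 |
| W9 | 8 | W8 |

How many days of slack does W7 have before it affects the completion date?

11

Critical path: W2→W3→W4→W8→W9 = 4+1+2+7+8 = 22, so the finish is 22 days.
Longest path through W7: 11 days (earliest finish 11, latest finish 22).
Float = 22 − 11 = 11.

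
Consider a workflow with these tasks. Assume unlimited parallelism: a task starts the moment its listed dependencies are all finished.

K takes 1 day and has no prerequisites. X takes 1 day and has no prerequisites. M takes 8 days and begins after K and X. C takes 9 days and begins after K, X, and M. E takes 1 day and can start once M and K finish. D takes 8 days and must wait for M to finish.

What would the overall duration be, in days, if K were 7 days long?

As given, the longest chain is K→M→C = 1+8+9 = 18, so the finish is 18 days.
K is on the critical path; changing it to 7 makes that path 24 days.
The critical path is still K→M→C; finish is now 24 days.

24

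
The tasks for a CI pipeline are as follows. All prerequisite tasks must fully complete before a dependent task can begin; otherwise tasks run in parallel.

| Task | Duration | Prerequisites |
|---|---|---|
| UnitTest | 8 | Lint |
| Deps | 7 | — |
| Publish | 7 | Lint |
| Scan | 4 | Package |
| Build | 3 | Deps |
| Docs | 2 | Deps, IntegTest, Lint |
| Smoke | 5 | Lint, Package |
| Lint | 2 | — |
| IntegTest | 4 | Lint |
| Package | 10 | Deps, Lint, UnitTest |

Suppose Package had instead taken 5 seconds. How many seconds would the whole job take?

20

The binding path is Lint→UnitTest→Package→Smoke = 2+8+10+5 = 25; finish at 25 seconds.
Since Package is critical, the -5 change carries straight to that chain (now 20 seconds).
No other chain overtakes it, so the finish is 20 seconds.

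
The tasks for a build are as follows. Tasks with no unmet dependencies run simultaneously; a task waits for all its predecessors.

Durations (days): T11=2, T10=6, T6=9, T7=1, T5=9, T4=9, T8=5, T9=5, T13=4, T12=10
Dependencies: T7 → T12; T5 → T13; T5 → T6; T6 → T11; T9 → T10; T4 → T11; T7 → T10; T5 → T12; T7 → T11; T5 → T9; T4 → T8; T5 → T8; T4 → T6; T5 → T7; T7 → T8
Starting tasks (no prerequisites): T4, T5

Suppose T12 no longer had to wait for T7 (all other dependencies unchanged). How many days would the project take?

20

Before: longest chain T4→T6→T11 = 9+9+2 = 20, finish 20.
Without T7→T12, T12's earliest start moves from 10 to 9.
After: T4→T6→T11 = 9+9+2 = 20 → 20 days.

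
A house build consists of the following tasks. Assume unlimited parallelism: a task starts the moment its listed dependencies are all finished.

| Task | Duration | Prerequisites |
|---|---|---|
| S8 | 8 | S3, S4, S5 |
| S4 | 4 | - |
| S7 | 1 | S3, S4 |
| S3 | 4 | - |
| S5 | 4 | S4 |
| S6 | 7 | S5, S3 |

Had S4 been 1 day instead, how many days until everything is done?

13

Critical path before the change: S4→S5→S8 = 4+4+8 = 16 giving 16 days.
S4 lies on that path, so at 1 day the path becomes 13 days.
That remains the longest chain; total 13 days.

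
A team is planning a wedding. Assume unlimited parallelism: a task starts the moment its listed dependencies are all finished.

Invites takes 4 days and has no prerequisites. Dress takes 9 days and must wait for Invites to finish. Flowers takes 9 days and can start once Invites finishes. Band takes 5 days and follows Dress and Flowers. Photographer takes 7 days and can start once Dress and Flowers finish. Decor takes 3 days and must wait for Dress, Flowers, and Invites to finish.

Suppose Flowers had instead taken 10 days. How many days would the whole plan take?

21

As given, the longest chain is Invites→Flowers→Photographer = 4+9+7 = 20, so the finish is 20 days.
Flowers is on the critical path; changing it to 10 makes that path 21 days.
No other chain overtakes it, so the finish is 21 days.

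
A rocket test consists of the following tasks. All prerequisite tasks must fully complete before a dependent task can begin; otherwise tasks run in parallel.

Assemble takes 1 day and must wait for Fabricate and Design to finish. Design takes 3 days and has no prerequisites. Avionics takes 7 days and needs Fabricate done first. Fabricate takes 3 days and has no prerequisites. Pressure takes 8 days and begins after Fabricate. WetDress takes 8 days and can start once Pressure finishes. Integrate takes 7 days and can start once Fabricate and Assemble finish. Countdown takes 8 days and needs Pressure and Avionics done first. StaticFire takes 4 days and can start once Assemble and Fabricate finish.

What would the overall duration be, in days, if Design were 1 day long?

Actual critical path: Fabricate→Pressure→WetDress = 3+8+8 = 19 ⇒ 19 days.
The longest path through Design is only 11 days, so Design has float 8.
That remains the longest chain; total 19 days.

19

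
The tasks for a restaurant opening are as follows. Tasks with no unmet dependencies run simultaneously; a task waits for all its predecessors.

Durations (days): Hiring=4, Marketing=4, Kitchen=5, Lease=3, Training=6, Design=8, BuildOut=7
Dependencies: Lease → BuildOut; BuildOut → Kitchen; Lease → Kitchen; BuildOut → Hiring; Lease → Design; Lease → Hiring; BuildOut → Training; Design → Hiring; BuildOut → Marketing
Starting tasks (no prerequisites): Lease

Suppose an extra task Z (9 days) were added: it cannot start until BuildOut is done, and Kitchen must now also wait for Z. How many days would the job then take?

24

Originally the job takes 16 days.
With Z inserted, Kitchen now waits for max(BuildOut, Lease, Z).
New critical path: Lease→BuildOut→Z→Kitchen = 3+7+9+5 = 24 ⇒ 24 days.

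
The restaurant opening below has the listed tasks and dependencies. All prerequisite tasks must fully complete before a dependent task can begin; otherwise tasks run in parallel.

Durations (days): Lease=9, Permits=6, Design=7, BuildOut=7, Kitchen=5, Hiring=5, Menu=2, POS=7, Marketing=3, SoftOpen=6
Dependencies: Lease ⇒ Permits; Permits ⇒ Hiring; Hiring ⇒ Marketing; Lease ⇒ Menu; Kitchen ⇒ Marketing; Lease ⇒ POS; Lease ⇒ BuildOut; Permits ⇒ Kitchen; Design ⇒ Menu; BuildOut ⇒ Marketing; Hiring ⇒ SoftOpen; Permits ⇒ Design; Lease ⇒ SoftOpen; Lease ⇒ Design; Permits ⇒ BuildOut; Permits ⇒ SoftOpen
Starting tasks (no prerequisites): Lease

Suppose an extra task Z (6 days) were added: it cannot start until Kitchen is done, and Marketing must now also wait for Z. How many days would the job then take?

Originally the job takes 26 days.
With Z inserted, Marketing now waits for max(Kitchen, Hiring, BuildOut, Z).
New critical path: Lease→Permits→Kitchen→Z→Marketing = 9+6+5+6+3 = 29 ⇒ 29 days.

29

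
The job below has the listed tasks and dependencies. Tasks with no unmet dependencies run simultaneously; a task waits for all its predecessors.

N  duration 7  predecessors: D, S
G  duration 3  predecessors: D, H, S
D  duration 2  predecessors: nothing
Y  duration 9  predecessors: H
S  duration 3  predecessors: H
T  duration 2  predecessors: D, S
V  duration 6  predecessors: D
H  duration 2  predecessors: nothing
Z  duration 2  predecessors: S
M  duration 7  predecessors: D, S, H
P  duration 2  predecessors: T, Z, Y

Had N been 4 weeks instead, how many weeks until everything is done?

Actual critical path: H→Y→P = 2+9+2 = 13 ⇒ 13 weeks.
N is off the critical path — its longest chain is 12 weeks, giving 1 of slack.
The critical path is still H→Y→P; finish is now 13 weeks.

13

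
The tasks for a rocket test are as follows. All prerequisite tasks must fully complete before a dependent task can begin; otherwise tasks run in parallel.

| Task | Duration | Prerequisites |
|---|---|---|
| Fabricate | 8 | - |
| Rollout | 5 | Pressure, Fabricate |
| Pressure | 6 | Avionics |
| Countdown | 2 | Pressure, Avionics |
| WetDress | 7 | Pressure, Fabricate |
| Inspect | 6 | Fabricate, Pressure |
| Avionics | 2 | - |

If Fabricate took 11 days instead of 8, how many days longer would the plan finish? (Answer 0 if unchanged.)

3

The binding path is Fabricate→WetDress = 8+7 = 15; finish at 15 days.
Fabricate is on the critical path; changing it to 11 makes that path 18 days.
The critical path is still Fabricate→WetDress; finish is now 18 days.
Change in finish: 18 − 15 = +3 days.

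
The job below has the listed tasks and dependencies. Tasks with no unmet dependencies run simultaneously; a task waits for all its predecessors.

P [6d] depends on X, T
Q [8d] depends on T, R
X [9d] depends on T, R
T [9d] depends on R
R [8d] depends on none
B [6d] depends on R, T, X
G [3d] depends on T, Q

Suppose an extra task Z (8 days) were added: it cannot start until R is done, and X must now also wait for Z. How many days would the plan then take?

Originally the plan takes 32 days.
With Z inserted, X now waits for max(T, R, Z).
New critical path: R→T→X→B = 8+9+9+6 = 32 ⇒ 32 days.

32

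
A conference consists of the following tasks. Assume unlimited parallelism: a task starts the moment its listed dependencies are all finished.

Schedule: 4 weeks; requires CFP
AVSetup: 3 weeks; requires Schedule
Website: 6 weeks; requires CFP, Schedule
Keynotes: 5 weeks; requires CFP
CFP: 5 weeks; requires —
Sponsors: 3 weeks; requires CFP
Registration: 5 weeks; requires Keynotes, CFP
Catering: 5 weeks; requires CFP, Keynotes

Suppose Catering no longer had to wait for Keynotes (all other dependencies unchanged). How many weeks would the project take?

15

Before: longest chain CFP→Schedule→Website = 5+4+6 = 15, finish 15.
Without Keynotes→Catering, Catering's earliest start moves from 10 to 5.
New critical path: CFP→Schedule→Website = 5+4+6 = 15 ⇒ 15 weeks.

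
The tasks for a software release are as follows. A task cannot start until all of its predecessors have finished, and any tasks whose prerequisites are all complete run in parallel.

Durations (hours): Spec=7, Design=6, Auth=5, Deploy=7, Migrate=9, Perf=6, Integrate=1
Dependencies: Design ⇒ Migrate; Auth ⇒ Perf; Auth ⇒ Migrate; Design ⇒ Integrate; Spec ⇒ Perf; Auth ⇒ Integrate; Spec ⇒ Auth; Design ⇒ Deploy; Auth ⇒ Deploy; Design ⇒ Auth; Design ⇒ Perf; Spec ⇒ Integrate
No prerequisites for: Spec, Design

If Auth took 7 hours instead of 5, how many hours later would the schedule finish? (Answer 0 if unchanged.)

Actual critical path: Spec→Auth→Migrate = 7+5+9 = 21 ⇒ 21 hours.
Auth is on the critical path; changing it to 7 makes that path 23 hours.
That remains the longest chain; total 23 hours.
Change in finish: 23 − 21 = +2 hours.

2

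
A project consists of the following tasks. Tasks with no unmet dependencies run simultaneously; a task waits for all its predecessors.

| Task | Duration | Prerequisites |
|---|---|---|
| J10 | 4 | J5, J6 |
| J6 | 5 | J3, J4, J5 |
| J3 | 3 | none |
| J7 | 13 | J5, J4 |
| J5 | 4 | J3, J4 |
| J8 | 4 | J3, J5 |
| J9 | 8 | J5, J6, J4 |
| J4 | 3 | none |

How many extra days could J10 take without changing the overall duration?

4

The longest chain is J3→J5→J6→J9 = 3+4+5+8 = 20; overall finish 20 days.
Longest path through J10: 16 days (earliest finish 16, latest finish 20).
Slack of J10 = 16 − 12 = 4 days.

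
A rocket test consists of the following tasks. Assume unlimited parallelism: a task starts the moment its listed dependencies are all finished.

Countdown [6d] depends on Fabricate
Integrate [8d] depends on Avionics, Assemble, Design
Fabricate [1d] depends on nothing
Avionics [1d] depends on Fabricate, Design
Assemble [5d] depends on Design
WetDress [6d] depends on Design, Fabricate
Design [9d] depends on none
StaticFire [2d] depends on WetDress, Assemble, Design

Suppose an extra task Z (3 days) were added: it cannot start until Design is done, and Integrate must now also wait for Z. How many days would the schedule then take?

22

Originally the schedule takes 22 days.
With Z inserted, Integrate now waits for max(Avionics, Assemble, Design, Z).
New critical path: Design→Assemble→Integrate = 9+5+8 = 22 ⇒ 22 days.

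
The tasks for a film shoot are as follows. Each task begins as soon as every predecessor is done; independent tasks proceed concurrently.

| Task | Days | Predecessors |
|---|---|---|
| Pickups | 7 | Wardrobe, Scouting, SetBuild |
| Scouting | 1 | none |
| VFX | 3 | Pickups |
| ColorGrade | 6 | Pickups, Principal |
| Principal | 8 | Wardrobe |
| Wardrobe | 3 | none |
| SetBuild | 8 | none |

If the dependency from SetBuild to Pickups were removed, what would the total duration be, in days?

17

Original critical path: SetBuild→Pickups→ColorGrade = 8+7+6 = 21 ⇒ 21 days.
Without SetBuild→Pickups, Pickups's earliest start moves from 8 to 3.
New critical path: Wardrobe→Principal→ColorGrade = 3+8+6 = 17 ⇒ 17 days.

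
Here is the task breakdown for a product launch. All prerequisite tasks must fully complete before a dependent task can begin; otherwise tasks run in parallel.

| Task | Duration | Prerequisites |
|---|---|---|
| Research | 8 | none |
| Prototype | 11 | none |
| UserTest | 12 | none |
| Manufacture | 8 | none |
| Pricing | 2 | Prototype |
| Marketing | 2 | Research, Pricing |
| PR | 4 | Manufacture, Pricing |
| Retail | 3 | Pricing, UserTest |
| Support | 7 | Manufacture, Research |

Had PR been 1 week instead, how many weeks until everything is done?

As given, the longest chain is Prototype→Pricing→PR = 11+2+4 = 17, so the finish is 17 weeks.
PR is on the critical path; changing it to 1 makes that path 14 weeks.
The binding chain switches to Prototype→Pricing→Retail = 11+2+3 = 16; finish 16 weeks.

16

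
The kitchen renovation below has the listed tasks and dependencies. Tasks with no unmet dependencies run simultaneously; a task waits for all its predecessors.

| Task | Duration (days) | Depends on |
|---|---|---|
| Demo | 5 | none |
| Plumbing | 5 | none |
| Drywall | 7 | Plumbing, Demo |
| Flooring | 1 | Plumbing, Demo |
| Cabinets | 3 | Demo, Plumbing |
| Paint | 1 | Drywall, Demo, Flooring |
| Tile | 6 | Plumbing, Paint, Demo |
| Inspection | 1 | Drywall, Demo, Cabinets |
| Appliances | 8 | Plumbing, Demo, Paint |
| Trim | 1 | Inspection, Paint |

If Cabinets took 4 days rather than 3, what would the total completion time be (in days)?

21

As given, the longest chain is Demo→Drywall→Paint→Appliances = 5+7+1+8 = 21, so the finish is 21 days.
Cabinets has 11 days of float (longest path through it is 10).
That remains the longest chain; total 21 days.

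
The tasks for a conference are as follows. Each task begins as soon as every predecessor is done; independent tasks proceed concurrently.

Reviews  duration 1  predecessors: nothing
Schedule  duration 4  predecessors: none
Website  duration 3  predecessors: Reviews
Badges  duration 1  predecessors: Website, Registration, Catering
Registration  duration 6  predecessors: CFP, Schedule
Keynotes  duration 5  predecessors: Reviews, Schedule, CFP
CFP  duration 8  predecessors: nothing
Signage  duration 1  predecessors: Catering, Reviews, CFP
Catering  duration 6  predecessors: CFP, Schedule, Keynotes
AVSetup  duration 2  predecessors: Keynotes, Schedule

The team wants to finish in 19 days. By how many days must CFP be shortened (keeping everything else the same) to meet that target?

1

Current finish: 20 days; target: 19.
CFP is on every critical path, so each day cut from CFP cuts the finish by one (this holds down to a finish of 16).
Need 20 − 19 = 1 day off CFP → CFP becomes 7 days, finish becomes 19.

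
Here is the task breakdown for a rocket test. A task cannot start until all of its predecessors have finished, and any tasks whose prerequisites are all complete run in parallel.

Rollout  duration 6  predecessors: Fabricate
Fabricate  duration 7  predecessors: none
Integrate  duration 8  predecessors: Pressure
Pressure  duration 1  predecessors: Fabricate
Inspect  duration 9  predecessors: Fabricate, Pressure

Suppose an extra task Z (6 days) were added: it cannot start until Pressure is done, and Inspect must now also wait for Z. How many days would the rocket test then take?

23

Originally the rocket test takes 17 days.
With Z inserted, Inspect now waits for max(Fabricate, Pressure, Z).
New critical path: Fabricate→Pressure→Z→Inspect = 7+1+6+9 = 23 ⇒ 23 days.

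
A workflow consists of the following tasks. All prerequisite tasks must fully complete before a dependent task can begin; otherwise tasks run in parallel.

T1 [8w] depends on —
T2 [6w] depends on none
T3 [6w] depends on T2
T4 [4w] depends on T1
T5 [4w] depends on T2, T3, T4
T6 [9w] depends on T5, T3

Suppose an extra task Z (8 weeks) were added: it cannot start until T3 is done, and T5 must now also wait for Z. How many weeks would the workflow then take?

Originally the workflow takes 25 weeks.
With Z inserted, T5 now waits for max(T2, T3, T4, Z).
New critical path: T2→T3→Z→T5→T6 = 6+6+8+4+9 = 33 ⇒ 33 weeks.

33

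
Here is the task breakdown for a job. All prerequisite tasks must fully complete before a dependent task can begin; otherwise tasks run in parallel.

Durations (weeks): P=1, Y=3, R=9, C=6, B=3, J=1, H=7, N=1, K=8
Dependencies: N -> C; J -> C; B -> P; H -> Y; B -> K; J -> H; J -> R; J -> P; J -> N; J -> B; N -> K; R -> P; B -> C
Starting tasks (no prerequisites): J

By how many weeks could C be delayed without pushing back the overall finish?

The longest chain is J→B→K = 1+3+8 = 12; overall finish 12 weeks.
Longest path through C: 10 weeks (earliest finish 10, latest finish 12).
Slack of C = 6 − 4 = 2 weeks.

2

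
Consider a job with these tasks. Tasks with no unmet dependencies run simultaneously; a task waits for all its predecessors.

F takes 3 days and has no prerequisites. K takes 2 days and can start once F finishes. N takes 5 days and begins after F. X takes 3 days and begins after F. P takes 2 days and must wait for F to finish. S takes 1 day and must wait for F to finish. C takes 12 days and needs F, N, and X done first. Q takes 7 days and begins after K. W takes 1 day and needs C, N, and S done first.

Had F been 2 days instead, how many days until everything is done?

20

Actual critical path: F→N→C→W = 3+5+12+1 = 21 ⇒ 21 days.
Since F is critical, the -1 change carries straight to that chain (now 20 days).
No other chain overtakes it, so the finish is 20 days.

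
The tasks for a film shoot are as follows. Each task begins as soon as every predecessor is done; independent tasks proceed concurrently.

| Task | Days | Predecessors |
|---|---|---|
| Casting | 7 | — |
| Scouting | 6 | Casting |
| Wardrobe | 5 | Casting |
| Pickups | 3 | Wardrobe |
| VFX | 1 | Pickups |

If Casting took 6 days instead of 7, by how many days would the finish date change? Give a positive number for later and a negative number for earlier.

-1

Critical path before the change: Casting→Wardrobe→Pickups→VFX = 7+5+3+1 = 16 giving 16 days.
Casting lies on that path, so at 6 days the path becomes 15 days.
That remains the longest chain; total 15 days.
Change in finish: 15 − 16 = -1 days.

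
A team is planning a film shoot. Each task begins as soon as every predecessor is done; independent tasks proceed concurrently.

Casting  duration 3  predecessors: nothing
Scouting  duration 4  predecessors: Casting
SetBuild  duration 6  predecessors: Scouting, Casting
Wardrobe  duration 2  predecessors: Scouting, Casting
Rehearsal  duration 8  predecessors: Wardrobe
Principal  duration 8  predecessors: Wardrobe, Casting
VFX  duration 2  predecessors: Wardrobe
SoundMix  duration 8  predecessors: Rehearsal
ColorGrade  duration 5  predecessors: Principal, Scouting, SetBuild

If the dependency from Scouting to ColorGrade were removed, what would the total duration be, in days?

Before: longest chain Casting→Scouting→Wardrobe→Rehearsal→SoundMix = 3+4+2+8+8 = 25, finish 25.
Dropping Scouting→ColorGrade doesn't change ColorGrade's earliest start (17); another predecessor still binds.
New critical path: Casting→Scouting→Wardrobe→Rehearsal→SoundMix = 3+4+2+8+8 = 25 ⇒ 25 days.

25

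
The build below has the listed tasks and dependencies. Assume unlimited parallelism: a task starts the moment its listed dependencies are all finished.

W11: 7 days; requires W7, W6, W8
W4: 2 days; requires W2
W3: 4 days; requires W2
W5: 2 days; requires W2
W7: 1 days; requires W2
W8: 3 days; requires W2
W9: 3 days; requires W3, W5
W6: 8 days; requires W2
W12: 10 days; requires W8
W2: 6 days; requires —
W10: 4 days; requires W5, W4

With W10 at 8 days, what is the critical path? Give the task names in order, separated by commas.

W2, W6, W11

As given, the longest chain is W2→W6→W11 = 6+8+7 = 21, so the finish is 21 days.
The longest path through W10 is only 12 days, so W10 has float 9.
The critical path is still W2→W6→W11; finish is now 21 days.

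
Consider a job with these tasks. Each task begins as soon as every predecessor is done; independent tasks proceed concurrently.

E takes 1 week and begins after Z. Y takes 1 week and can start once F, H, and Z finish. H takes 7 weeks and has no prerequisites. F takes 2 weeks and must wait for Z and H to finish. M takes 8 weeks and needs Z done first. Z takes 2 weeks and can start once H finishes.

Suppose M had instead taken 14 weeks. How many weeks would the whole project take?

The binding path is H→Z→M = 7+2+8 = 17; finish at 17 weeks.
M is on the critical path; changing it to 14 makes that path 23 weeks.
No other chain overtakes it, so the finish is 23 weeks.

23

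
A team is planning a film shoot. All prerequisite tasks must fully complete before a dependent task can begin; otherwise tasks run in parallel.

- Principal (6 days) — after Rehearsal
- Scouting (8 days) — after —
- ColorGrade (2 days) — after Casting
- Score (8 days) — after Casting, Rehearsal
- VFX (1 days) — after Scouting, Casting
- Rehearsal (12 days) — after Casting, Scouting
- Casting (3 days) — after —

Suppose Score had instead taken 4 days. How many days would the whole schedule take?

26

Critical path before the change: Scouting→Rehearsal→Score = 8+12+8 = 28 giving 28 days.
Since Score is critical, the -4 change carries straight to that chain (now 24 days).
The binding chain switches to Scouting→Rehearsal→Principal = 8+12+6 = 26; finish 26 days.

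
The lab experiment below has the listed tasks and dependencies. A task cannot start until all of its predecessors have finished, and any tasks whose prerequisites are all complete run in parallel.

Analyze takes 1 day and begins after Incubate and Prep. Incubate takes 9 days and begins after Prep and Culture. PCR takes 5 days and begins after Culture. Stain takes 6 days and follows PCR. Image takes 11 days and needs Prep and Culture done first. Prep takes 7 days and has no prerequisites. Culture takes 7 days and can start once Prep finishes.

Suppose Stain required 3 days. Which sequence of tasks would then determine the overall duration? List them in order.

Baseline: Prep→Culture→PCR→Stain = 7+7+5+6 = 25 → 25 days.
Stain is on the critical path; changing it to 3 makes that path 22 days.
New critical path: Prep→Culture→Image = 7+7+11 = 25 ⇒ 25 days.

Prep, Culture, Image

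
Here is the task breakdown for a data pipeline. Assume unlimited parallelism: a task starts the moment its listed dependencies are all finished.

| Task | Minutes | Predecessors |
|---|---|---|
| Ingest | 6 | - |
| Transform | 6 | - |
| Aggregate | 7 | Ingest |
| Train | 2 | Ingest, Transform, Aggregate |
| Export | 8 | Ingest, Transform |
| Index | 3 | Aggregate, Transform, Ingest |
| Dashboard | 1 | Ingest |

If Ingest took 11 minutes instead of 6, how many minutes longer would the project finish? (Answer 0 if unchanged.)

5

Actual critical path: Ingest→Aggregate→Index = 6+7+3 = 16 ⇒ 16 minutes.
Ingest lies on that path, so at 11 minutes the path becomes 21 minutes.
No other chain overtakes it, so the finish is 21 minutes.
Change in finish: 21 − 16 = +5 minutes.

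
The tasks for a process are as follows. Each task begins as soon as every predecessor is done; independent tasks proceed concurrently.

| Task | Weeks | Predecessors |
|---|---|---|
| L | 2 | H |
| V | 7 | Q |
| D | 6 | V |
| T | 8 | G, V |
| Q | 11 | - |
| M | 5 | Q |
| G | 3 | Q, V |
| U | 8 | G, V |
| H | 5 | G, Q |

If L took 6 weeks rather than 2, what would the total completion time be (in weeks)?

32

Critical path before the change: Q→V→G→U = 11+7+3+8 = 29 giving 29 weeks.
L is off the critical path — its longest chain is 28 weeks, giving 1 of slack.
New critical path: Q→V→G→H→L = 11+7+3+5+6 = 32 ⇒ 32 weeks.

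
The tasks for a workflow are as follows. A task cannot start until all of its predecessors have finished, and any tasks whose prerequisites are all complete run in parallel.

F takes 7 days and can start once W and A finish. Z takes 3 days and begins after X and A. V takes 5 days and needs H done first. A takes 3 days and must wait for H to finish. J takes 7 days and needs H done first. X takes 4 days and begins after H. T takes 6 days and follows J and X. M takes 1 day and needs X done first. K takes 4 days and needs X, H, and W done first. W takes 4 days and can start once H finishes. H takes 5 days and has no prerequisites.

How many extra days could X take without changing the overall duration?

The longest chain is H→J→T = 5+7+6 = 18; overall finish 18 days.
Longest path through X: 15 days (earliest finish 9, latest finish 12).
So X can slip 12 − 9 = 3 days.

3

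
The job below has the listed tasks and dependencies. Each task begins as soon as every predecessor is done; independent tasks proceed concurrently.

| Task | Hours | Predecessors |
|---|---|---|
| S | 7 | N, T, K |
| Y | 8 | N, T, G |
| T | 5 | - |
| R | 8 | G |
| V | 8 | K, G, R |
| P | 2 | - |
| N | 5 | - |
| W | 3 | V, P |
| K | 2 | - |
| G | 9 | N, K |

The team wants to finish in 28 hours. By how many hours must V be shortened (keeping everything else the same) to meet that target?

Current finish: 33 hours; target: 28.
V is on every critical path, so each hour cut from V cuts the finish by one (this holds down to a finish of 26).
Need 33 − 28 = 5 hours off V → V becomes 3 hours, finish becomes 28.

5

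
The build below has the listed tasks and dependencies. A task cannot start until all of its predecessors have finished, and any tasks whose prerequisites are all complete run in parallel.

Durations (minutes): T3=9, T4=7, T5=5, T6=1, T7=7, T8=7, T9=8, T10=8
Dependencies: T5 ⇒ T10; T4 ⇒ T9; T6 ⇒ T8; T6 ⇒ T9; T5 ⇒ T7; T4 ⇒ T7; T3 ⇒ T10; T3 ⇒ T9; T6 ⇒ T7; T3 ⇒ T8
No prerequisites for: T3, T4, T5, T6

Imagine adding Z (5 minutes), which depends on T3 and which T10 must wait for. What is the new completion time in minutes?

Originally the schedule takes 17 minutes.
With Z inserted, T10 now waits for max(T3, T5, Z).
New critical path: T3→Z→T10 = 9+5+8 = 22 ⇒ 22 minutes.

22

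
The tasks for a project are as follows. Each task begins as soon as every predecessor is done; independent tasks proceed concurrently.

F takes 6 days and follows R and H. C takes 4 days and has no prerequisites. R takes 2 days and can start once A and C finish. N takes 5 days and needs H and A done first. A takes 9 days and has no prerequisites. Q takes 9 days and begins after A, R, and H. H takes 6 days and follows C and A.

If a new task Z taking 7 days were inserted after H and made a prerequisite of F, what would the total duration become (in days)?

Originally the project takes 24 days.
With Z inserted, F now waits for max(R, H, Z).
New critical path: A→H→Z→F = 9+6+7+6 = 28 ⇒ 28 days.

28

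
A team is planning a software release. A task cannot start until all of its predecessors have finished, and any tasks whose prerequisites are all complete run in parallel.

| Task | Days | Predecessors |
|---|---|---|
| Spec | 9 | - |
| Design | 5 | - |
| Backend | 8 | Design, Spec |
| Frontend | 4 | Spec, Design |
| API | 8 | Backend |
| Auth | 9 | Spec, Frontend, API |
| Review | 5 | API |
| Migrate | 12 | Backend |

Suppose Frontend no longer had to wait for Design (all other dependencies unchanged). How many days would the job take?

Original critical path: Spec→Backend→API→Auth = 9+8+8+9 = 34 ⇒ 34 days.
Dropping Design→Frontend doesn't change Frontend's earliest start (9); another predecessor still binds.
New critical path: Spec→Backend→API→Auth = 9+8+8+9 = 34 ⇒ 34 days.

34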